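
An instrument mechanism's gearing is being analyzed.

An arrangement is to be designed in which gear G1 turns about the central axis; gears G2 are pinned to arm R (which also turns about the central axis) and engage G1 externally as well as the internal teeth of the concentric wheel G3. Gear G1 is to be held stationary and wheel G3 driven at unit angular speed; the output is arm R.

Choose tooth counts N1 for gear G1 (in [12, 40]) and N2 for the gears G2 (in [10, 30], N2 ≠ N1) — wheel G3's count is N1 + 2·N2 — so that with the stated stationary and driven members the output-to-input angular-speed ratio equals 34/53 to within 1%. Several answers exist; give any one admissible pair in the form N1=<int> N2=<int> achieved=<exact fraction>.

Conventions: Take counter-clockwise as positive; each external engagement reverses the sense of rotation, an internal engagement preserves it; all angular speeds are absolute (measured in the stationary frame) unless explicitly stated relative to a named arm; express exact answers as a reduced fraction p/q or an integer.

N1=38 N2=15 achieved=34/53

topology: planetary set — design target 34/53, arm = carrier (Willis)
Willis with ω_sun = 0: ω_arm/ω_ring = N3/(N1+N3); set equal to 34/53  ⇒  N3/N1 = (34/53)/(1 − 34/53) = 34/19
N3 = N1 + 2·N2  ⇒  N2/N1 = (N3/N1 − 1)/2 = (34/19 − 1)/2 = 15/38
smallest multiple with N1 ≥ 12 and N2 ≥ 10: k = 1  ⇒  N1 = 1·38 = 38, N2 = 1·15 = 15 (N1 ≤ 40, N2 ≤ 30, N2 ≠ N1 ✓), N3 = 38 + 2·15 = 68
check: N3/(N1+N3) with N1 = 38, N3 = 68 gives 34/53; |achieved − target| = 0 ≤ 17/2650 ✓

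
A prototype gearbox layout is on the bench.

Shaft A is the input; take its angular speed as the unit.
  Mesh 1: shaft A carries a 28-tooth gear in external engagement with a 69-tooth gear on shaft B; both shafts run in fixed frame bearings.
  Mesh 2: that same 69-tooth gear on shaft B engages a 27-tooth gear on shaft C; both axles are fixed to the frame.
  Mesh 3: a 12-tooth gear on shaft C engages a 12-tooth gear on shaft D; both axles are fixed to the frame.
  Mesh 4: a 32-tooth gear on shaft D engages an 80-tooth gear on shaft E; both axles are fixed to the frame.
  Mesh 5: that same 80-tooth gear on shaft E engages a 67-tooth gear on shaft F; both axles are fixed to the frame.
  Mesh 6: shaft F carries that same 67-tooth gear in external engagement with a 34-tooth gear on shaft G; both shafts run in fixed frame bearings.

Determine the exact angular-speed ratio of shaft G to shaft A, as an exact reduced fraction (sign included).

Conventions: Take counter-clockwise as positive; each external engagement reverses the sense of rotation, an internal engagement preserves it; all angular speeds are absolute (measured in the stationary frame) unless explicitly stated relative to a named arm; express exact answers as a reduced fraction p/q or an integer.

448/459

class = fixed-axis compound train [6 meshes; 6 ratios multiply, 6 sense flips]
mesh 1 [28T→69T]: running ratio 28/69, sense −
mesh 2 [69T→27T]: running ratio 28/27, sense +
mesh 3 [12T→12T]: running ratio 28/27, sense −
mesh 4 [32T→80T]: running ratio 56/135, sense +
mesh 5 [80T→67T]: running ratio 896/1809, sense −
mesh 6 [67T→34T]: running ratio 448/459, sense +
ω_out/ω_in = 448/459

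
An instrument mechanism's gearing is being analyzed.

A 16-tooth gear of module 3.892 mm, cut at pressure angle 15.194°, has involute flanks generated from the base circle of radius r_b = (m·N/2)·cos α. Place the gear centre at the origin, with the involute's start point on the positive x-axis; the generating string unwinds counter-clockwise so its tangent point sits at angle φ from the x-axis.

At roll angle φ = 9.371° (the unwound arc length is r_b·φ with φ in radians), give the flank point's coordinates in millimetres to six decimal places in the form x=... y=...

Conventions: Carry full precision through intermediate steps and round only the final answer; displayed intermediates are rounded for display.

x=30.446814 y=0.043704

single-mesh involute tooth geometry (16T wheel at module 3.892)
pitch radius r_p = m·N/2 = 3.892·16/2 = 31.136000
base radius r_b = r_p·cos α = 31.136000·cos 15.194° = 30.047608
roll angle φ = 9.371° = 0.16355480 rad
x = r_b·(cos φ + φ·sin φ) = 30.446814
y = r_b·(sin φ − φ·cos φ) = 0.043704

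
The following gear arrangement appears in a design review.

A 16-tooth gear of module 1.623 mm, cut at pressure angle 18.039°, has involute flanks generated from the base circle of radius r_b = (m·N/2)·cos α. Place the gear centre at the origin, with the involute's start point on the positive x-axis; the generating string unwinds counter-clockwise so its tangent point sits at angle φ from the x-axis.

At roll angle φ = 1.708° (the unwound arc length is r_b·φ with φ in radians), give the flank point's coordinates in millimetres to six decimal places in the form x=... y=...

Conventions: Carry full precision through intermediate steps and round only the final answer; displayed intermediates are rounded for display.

recognized (one wheel, involute flank): single-mesh tooth geometry, m = 1.623, N = 16
pitch radius r_p = m·N/2 = 1.623·16/2 = 12.984000
base radius r_b = r_p·cos α = 12.984000·cos 18.039° = 12.345784
roll angle φ = 1.708° = 0.02981022 rad
x = r_b·(cos φ + φ·sin φ) = 12.351268
y = r_b·(sin φ − φ·cos φ) = 0.000109

x=12.351268 y=0.000109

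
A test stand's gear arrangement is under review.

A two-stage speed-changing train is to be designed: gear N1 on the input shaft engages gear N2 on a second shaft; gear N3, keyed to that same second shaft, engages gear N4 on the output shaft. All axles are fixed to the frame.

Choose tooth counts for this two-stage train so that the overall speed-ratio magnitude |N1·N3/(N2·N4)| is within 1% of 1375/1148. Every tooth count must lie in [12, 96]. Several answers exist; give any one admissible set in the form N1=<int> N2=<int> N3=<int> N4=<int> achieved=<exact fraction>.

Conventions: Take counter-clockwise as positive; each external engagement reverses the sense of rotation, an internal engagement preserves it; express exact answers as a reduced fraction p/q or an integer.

design class (target 1375/1148): fixed-axis compound train
target = 1375/1148 in lowest terms: an exact hit needs N1·N3 = k·1375 and N2·N4 = k·1148 for one integer k, every count in [12, 96]; additionally prefer no 1:1 stage (N1 ≠ N2, N3 ≠ N4)
k = 1: N1·N3 = 1375 = 25·55, N2·N4 = 1148 = 14·82
achieved = 25·55/(14·82) = 1375/1148; |achieved − target| = 0 ≤ 55/4592 ✓

N1=25 N2=14 N3=55 N4=82 achieved=1375/1148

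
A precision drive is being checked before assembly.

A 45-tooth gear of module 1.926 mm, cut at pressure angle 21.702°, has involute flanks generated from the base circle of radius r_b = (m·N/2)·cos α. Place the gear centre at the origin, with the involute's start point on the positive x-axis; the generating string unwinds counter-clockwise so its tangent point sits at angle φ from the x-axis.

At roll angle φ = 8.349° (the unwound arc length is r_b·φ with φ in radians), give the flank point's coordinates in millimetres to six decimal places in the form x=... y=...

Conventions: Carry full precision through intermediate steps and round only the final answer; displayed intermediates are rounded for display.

x=40.688603 y=0.041438

class = single-mesh tooth geometry [base-circle involute, m = 1.926, 45T]
pitch radius r_p = m·N/2 = 1.926·45/2 = 43.335000
base radius r_b = r_p·cos α = 43.335000·cos 21.702° = 40.263401
roll angle φ = 8.349° = 0.14571754 rad
x = r_b·(cos φ + φ·sin φ) = 40.688603
y = r_b·(sin φ − φ·cos φ) = 0.041438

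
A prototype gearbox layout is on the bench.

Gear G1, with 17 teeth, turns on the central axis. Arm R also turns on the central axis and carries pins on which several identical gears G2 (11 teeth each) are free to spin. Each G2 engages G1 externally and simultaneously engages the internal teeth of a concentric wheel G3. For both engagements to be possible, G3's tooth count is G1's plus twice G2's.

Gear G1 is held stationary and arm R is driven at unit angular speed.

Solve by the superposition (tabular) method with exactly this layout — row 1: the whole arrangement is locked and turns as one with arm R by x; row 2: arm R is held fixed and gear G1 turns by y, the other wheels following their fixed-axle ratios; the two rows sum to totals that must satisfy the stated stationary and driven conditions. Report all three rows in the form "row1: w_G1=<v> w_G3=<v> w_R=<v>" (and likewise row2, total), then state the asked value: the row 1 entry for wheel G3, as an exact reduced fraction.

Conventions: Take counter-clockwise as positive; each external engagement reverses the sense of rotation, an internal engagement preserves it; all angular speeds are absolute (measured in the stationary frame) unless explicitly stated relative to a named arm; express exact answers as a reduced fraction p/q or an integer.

recognized (axles ride arm R): planetary set, 17/11/39 teeth
row 1 — lock + rotate with arm: ω_sun = ω_ring = ω_arm = x
row 2 — arm fixed, fixed-axis ratios: sun y, ring −(17/39)·y, arm 0
boundary: total ω_sun = x + y = 0 and total ω_arm = x = 1  ⇒  y = -1, x = 1
row 2 ring = −(17/39)·(-1) = 17/39
totals (row 1 + row 2): sun 1 + (-1) = 0, ring 1 + 17/39 = 56/39, arm 1 + 0 = 1
asked cell (row1, ring) = 1

row1: w_G1=1 w_G3=1 w_R=1
row2: w_G1=-1 w_G3=17/39 w_R=0
total: w_G1=0 w_G3=56/39 w_R=1
asked value: 1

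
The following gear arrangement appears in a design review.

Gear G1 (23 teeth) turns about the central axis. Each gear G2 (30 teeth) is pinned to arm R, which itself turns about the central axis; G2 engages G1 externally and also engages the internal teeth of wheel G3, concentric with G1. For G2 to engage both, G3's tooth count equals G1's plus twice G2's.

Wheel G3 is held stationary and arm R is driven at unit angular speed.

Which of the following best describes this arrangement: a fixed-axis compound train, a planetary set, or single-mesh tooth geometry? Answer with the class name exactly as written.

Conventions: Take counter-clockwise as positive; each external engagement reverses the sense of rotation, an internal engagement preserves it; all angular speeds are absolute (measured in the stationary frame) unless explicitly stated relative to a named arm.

class = planetary set [G3 = 23+2·30 = 83; Willis about the carrier]
classification: planetary set

planetary set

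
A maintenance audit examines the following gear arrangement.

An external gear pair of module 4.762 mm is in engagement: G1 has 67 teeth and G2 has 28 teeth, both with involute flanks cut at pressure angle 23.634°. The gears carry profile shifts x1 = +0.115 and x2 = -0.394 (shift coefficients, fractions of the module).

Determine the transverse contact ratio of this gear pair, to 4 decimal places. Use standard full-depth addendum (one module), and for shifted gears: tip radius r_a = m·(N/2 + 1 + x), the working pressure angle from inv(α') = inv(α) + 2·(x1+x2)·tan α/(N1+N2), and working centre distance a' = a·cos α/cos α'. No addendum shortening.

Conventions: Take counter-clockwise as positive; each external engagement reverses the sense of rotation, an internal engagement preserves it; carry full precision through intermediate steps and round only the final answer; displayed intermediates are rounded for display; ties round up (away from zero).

1.6240

single-mesh involute tooth geometry (67T engaging 28T at module 4.762)
base radii: r_b1 = 146.146672, r_b2 = 61.076221
tip radii: r_a1 = 164.836630, r_a2 = 69.553772
inv(α') = inv(23.634°) + 2·(+0.115-0.394)·tan α/(67+28) = 0.02253470  ⇒  α' = 22.83511°
a' = a·cos α / cos α' = 226.1950·cos 23.634°/cos 22.83511° = 224.845011
action lengths: √(r_a1²−r_b1²) = 76.238211, √(r_a2²−r_b2²) = 33.277957
base pitch p_b = π·m·cos α = 13.705472
CR = (76.238211 + 33.277957 − 224.845011·sin 22.83511°)/13.705472 = 1.624038
contact ratio ≈ 1.6240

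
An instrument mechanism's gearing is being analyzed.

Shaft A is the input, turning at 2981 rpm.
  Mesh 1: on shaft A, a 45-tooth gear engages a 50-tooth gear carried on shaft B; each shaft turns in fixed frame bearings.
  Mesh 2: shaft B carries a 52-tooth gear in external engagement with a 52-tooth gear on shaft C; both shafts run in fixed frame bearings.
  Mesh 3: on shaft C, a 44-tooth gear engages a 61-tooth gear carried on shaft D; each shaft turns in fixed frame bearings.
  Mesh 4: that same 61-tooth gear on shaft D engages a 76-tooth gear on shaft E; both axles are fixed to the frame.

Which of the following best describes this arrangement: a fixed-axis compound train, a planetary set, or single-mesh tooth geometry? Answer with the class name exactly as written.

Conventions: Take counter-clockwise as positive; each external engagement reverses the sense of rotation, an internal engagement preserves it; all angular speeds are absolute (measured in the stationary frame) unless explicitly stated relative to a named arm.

fixed-axis compound train

4-mesh fixed-axis compound train (all bearings frame-fixed)
classification: fixed-axis compound train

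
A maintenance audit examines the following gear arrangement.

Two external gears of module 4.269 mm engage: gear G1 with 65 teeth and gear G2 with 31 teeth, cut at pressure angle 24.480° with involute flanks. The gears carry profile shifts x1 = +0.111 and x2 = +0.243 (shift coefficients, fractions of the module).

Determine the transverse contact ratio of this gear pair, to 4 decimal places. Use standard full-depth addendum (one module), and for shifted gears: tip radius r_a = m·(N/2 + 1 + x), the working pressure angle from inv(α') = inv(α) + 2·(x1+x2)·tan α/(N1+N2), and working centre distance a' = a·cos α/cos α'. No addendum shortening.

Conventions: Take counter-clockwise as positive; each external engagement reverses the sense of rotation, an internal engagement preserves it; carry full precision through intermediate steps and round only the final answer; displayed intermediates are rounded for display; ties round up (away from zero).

1.4918

class = single-mesh tooth geometry [involute pair 65T × 31T, m = 4.269]
base radii: r_b1 = 126.270378, r_b2 = 60.221257
tip radii: r_a1 = 143.485359, r_a2 = 71.475867
inv(α') = inv(24.480°) + 2·(+0.111+0.243)·tan α/(65+31) = 0.03140603  ⇒  α' = 25.37067°
a' = a·cos α / cos α' = 204.9120·cos 24.480°/cos 25.37067° = 206.397722
action lengths: √(r_a1²−r_b1²) = 68.145726, √(r_a2²−r_b2²) = 38.499348
base pitch p_b = π·m·cos α = 12.205849
CR = (68.145726 + 38.499348 − 206.397722·sin 25.37067°)/12.205849 = 1.491849
contact ratio ≈ 1.4918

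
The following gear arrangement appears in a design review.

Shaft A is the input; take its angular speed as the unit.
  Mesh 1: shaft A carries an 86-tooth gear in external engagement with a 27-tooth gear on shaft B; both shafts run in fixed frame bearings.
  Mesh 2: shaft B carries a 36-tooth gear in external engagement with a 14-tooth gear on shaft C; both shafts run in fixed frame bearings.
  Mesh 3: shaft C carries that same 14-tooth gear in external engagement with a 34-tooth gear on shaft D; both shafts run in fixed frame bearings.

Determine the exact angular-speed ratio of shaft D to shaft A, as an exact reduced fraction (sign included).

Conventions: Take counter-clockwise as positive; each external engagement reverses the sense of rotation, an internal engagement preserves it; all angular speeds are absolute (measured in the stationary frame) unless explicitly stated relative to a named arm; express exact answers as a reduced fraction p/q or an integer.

class = fixed-axis compound train [3 meshes; 3 ratios multiply, 3 sense flips]
mesh 1 [86T→27T]: running ratio 86/27, sense −
mesh 2 [36T→14T]: running ratio 172/21, sense +
mesh 3 [14T→34T]: running ratio 172/51, sense −
ω_out/ω_in = -172/51

-172/51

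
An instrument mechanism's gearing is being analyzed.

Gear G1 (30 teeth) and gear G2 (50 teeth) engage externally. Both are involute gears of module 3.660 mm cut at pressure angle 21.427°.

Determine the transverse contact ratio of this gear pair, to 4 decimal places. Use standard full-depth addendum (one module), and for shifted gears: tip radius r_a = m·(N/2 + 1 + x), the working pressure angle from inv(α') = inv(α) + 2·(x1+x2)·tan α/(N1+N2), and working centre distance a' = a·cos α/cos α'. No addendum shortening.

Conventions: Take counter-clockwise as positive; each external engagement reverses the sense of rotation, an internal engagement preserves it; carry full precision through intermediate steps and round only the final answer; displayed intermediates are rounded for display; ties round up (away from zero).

1.6389

class = single-mesh tooth geometry [involute pair 30T × 50T, m = 3.660]
base radii: r_b1 = 51.105519, r_b2 = 85.175865
tip radii: r_a1 = 58.560000, r_a2 = 95.160000
no profile shift: α' = α, a' = a
action lengths: √(r_a1²−r_b1²) = 28.591949, √(r_a2²−r_b2²) = 42.432271
base pitch p_b = π·m·cos α = 10.703515
CR = (28.591949 + 42.432271 − 146.400000·sin 21.42700°)/10.703515 = 1.638904
contact ratio ≈ 1.6389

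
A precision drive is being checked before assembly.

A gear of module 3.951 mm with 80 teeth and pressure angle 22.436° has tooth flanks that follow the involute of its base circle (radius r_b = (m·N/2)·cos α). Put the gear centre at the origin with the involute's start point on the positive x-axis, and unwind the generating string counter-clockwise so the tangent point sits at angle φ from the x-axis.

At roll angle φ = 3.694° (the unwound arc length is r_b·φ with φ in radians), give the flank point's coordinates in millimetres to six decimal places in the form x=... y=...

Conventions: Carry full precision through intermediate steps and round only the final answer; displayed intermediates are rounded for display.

recognized (one wheel, involute flank): single-mesh tooth geometry, m = 3.951, N = 80
pitch radius r_p = m·N/2 = 3.951·80/2 = 158.040000
base radius r_b = r_p·cos α = 158.040000·cos 22.436° = 146.077386
roll angle φ = 3.694° = 0.06447246 rad
x = r_b·(cos φ + φ·sin φ) = 146.380671
y = r_b·(sin φ − φ·cos φ) = 0.013044

x=146.380671 y=0.013044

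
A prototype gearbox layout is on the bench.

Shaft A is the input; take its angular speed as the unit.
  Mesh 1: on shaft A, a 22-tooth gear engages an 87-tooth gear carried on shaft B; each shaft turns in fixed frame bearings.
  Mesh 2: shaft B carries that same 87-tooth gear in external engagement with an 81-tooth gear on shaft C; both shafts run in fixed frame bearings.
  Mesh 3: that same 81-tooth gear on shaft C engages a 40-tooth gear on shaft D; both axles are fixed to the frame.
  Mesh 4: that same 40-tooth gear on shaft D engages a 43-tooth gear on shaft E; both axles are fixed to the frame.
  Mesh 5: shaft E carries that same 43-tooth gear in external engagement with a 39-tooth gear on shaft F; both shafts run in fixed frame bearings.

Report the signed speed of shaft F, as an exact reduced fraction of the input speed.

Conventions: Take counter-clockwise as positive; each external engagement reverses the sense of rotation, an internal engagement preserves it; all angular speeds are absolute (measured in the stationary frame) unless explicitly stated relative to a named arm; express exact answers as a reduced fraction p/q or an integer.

5-mesh fixed-axis compound train (all bearings frame-fixed)
mesh 1 [22T→87T]: |ω|/ω_in = 1×22/87 = 22/87, sense flips to −
mesh 2 [87T→81T]: |ω|/ω_in = (22/87)×87/81 = 22/81, sense flips to +
mesh 3 [81T→40T]: |ω|/ω_in = (22/81)×81/40 = 11/20, sense flips to −
mesh 4 [40T→43T]: |ω|/ω_in = (11/20)×40/43 = 22/43, sense flips to +
mesh 5 [43T→39T]: |ω|/ω_in = (22/43)×43/39 = 22/39, sense flips to −
signed output speed (× input speed) = -22/39

-22/39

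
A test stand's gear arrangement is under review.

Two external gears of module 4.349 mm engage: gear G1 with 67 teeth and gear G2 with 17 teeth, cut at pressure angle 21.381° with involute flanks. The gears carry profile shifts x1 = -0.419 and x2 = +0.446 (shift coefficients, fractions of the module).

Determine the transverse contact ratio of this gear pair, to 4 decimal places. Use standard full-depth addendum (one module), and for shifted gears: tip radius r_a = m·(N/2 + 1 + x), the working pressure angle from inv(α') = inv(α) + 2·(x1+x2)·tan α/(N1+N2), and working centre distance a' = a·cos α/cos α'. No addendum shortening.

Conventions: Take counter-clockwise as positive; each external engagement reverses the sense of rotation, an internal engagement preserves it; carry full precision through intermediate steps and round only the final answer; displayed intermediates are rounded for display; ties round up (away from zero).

class = single-mesh tooth geometry [involute pair 67T × 17T, m = 4.349]
base radii: r_b1 = 135.664539, r_b2 = 34.422346
tip radii: r_a1 = 148.218269, r_a2 = 43.255154
inv(α') = inv(21.381°) + 2·(-0.419+0.446)·tan α/(67+17) = 0.01859606  ⇒  α' = 21.47463°
a' = a·cos α / cos α' = 182.6580·cos 21.381°/cos 21.47463° = 182.775178
action lengths: √(r_a1²−r_b1²) = 59.697471, √(r_a2²−r_b2²) = 26.193710
base pitch p_b = π·m·cos α = 12.722469
CR = (59.697471 + 26.193710 − 182.775178·sin 21.47463°)/12.722469 = 1.491783
contact ratio ≈ 1.4918

1.4918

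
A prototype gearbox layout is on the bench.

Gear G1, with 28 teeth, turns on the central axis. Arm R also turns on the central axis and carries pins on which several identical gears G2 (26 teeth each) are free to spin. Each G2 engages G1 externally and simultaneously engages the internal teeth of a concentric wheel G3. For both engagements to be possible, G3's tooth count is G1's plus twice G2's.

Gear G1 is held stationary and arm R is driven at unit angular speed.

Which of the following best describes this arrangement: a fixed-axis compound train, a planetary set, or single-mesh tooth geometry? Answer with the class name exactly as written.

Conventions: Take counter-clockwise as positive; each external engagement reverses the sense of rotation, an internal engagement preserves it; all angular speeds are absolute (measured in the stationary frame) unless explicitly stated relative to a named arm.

planetary set

planetary set (28T centre, 26T on arm, 80T internal) — Willis relation
classification: planetary set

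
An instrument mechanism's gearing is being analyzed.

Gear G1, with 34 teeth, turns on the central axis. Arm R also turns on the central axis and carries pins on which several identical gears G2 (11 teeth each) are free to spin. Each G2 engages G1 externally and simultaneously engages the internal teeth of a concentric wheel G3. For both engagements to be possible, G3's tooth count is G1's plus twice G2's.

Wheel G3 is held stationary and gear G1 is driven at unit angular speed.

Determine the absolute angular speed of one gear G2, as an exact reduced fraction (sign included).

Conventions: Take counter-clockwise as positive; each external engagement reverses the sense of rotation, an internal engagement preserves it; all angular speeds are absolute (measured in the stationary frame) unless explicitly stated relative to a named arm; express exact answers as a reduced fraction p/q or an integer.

class = planetary set [G3 = 34+2·11 = 56; Willis about the carrier]
ring teeth: 34 + 2·11 = 56
34(ω_sun−ω_arm) = −56(ω_ring−ω_arm),  ω_ring = 0, ω_sun = 1
34(1−ω_arm) = −56(0−ω_arm)  ⇒  90·ω_arm = 34  ⇒  ω_arm = 17/45
sun–planet mesh: 34·(1−17/45) = −11·(ω_p−ω_arm)  ⇒  ω_p−ω_arm = -952/495
ω_p = 17/45 − 952/495 = -17/11
exact speed ratio = -17/11

-17/11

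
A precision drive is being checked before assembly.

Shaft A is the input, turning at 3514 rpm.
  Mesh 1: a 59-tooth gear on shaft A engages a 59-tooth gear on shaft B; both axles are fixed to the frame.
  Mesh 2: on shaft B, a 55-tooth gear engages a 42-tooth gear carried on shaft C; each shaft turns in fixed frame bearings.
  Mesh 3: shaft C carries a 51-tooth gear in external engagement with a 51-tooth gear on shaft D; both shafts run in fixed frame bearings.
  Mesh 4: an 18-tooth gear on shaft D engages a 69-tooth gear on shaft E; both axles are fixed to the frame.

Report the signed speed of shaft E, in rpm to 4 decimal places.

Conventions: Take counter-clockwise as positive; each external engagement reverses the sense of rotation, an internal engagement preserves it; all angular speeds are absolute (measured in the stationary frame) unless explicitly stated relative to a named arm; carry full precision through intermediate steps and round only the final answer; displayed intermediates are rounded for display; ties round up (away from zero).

+1200.4348 rpm

recognized (5 fixed axles, 4 meshes): fixed-axis compound train
mesh 1 [59T→59T]: ω = 3514.0000×59/59 = 3514.0000 rpm, sense flips to −
mesh 2 [55T→42T]: ω = 3514.0000×55/42 = 4601.6667 rpm, sense flips to +
mesh 3 [51T→51T]: ω = 4601.6667×51/51 = 4601.6667 rpm, sense flips to −
mesh 4 [18T→69T]: ω = 4601.6667×18/69 = 1200.4348 rpm, sense flips to +
signed output speed = +1200.4348 rpm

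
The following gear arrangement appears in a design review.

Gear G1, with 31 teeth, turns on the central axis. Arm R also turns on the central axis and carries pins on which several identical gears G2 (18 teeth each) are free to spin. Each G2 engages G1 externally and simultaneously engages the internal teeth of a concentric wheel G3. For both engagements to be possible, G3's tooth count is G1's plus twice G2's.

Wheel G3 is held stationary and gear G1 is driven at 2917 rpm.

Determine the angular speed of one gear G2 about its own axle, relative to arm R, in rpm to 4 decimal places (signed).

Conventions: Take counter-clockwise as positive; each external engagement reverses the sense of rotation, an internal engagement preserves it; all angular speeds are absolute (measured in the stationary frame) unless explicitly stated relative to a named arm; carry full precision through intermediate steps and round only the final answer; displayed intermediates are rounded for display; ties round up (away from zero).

topology: planetary set — G1 31T / G2 18T / G3 67T, arm = carrier (Willis)
normalise by the input: solve with ω_sun = 1, then scale by 2917 rpm
ring teeth: 31 + 2·18 = 67
31(ω_sun−ω_arm) = −67(ω_ring−ω_arm),  ω_ring = 0, ω_sun = 1
31(1−ω_arm) = −67(0−ω_arm)  ⇒  98·ω_arm = 31  ⇒  ω_arm = 31/98
sun–planet mesh: 31·(1−31/98) = −18·(ω_p−ω_arm)  ⇒  ω_p−ω_arm = -2077/1764
scale: ω_p−ω_arm = -2077/1764 × 2917 rpm = -3434.5856 rpm

-3434.5856 rpm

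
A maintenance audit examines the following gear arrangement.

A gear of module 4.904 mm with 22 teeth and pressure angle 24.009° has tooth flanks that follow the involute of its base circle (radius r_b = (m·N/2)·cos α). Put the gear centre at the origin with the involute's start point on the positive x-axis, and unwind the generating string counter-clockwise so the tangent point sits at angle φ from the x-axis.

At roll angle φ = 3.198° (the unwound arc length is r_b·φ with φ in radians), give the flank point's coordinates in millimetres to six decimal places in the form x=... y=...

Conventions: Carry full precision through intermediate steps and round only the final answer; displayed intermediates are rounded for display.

x=49.353547 y=0.002855

single-mesh involute tooth geometry (22T wheel at module 4.904)
pitch radius r_p = m·N/2 = 4.904·22/2 = 53.944000
base radius r_b = r_p·cos α = 53.944000·cos 24.009° = 49.276849
roll angle φ = 3.198° = 0.05581563 rad
x = r_b·(cos φ + φ·sin φ) = 49.353547
y = r_b·(sin φ − φ·cos φ) = 0.002855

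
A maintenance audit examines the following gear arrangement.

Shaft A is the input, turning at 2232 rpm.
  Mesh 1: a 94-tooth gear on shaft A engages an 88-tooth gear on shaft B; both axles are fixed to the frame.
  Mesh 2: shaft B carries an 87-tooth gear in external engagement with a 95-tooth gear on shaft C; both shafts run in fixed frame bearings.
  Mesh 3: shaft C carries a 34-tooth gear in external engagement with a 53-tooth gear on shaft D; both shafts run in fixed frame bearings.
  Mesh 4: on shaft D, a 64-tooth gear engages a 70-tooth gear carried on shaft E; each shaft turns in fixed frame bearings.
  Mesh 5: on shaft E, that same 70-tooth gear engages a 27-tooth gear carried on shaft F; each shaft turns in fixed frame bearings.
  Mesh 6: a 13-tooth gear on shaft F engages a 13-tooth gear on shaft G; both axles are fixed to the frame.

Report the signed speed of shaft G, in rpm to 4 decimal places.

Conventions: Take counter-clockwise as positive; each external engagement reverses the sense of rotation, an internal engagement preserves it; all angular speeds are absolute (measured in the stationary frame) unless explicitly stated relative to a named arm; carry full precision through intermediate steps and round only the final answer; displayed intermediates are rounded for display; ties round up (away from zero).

recognized (7 fixed axles, 6 meshes): fixed-axis compound train
mesh 1 [94T→88T]: ω = 2232.0000×94/88 = 2384.1818 rpm, sense flips to −
mesh 2 [87T→95T]: ω = 2384.1818×87/95 = 2183.4086 rpm, sense flips to +
mesh 3 [34T→53T]: ω = 2183.4086×34/53 = 1400.6772 rpm, sense flips to −
mesh 4 [64T→70T]: ω = 1400.6772×64/70 = 1280.6192 rpm, sense flips to +
mesh 5 [70T→27T]: ω = 1280.6192×70/27 = 3320.1238 rpm, sense flips to −
mesh 6 [13T→13T]: ω = 3320.1238×13/13 = 3320.1238 rpm, sense flips to +
signed output speed = +3320.1238 rpm

+3320.1238 rpm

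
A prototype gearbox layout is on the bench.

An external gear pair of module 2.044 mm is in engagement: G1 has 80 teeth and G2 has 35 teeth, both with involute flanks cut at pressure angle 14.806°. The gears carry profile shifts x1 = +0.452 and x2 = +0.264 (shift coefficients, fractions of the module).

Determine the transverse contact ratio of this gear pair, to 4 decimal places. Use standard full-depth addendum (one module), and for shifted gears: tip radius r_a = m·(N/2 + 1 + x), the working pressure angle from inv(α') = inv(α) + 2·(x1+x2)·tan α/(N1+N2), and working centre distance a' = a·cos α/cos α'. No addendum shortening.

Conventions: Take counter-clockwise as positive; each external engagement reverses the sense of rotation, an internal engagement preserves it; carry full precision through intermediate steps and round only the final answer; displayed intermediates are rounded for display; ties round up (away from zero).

topology: single-mesh involute geometry — m = 2.044, 80T/35T pair
base radii: r_b1 = 79.045293, r_b2 = 34.582316
tip radii: r_a1 = 84.727888, r_a2 = 38.353616
inv(α') = inv(14.806°) + 2·(+0.452+0.264)·tan α/(80+35) = 0.00920138  ⇒  α' = 17.10757°
a' = a·cos α / cos α' = 117.5300·cos 14.806°/cos 17.10757° = 118.887905
action lengths: √(r_a1²−r_b1²) = 30.506667, √(r_a2²−r_b2²) = 16.585033
base pitch p_b = π·m·cos α = 6.208203
CR = (30.506667 + 16.585033 − 118.887905·sin 17.10757°)/6.208203 = 1.952069
contact ratio ≈ 1.9521

1.9521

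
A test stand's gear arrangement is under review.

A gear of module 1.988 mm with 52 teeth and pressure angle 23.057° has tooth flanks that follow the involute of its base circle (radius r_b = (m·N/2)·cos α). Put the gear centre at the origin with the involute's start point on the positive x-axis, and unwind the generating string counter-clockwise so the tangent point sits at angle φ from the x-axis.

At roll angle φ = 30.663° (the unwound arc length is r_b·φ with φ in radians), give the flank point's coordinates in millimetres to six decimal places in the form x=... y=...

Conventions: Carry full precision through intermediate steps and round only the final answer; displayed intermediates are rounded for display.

topology: single-mesh involute geometry — m = 1.988, N = 52
pitch radius r_p = m·N/2 = 1.988·52/2 = 51.688000
base radius r_b = r_p·cos α = 51.688000·cos 23.057° = 47.558939
roll angle φ = 30.663° = 0.53517031 rad
x = r_b·(cos φ + φ·sin φ) = 53.889604
y = r_b·(sin φ − φ·cos φ) = 2.361006

x=53.889604 y=2.361006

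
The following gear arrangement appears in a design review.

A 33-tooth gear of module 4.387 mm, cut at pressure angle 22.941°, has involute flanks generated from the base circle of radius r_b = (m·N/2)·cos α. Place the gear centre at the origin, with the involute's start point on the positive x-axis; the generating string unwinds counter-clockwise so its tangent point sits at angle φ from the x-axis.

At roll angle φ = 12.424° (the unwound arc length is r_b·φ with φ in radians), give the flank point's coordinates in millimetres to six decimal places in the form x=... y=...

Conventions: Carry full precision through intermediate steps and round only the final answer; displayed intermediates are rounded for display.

recognized (one wheel, involute flank): single-mesh tooth geometry, m = 4.387, N = 33
pitch radius r_p = m·N/2 = 4.387·33/2 = 72.385500
base radius r_b = r_p·cos α = 72.385500·cos 22.941° = 66.660293
roll angle φ = 12.424° = 0.21683971 rad
x = r_b·(cos φ + φ·sin φ) = 68.209085
y = r_b·(sin φ − φ·cos φ) = 0.225486

x=68.209085 y=0.225486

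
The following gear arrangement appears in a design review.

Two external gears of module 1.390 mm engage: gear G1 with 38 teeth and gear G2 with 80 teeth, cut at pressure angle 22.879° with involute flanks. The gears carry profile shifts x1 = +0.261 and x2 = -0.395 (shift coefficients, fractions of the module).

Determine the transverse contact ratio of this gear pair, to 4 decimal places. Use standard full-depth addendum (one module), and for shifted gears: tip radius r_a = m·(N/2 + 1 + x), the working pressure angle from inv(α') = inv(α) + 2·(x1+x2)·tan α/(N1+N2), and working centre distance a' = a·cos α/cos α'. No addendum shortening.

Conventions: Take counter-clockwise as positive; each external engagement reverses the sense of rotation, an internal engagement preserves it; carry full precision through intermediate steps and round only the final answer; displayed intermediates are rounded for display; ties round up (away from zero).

1.6099

single-mesh involute tooth geometry (38T engaging 80T at module 1.390)
base radii: r_b1 = 24.332272, r_b2 = 51.225835
tip radii: r_a1 = 28.162790, r_a2 = 56.440950
inv(α') = inv(22.879°) + 2·(+0.261-0.395)·tan α/(38+80) = 0.02171240  ⇒  α' = 22.56588°
a' = a·cos α / cos α' = 82.0100·cos 22.879°/cos 22.56588° = 81.822529
action lengths: √(r_a1²−r_b1²) = 14.180384, √(r_a2²−r_b2²) = 23.695879
base pitch p_b = π·m·cos α = 4.023268
CR = (14.180384 + 23.695879 − 81.822529·sin 22.56588°)/4.023268 = 1.609945
contact ratio ≈ 1.6099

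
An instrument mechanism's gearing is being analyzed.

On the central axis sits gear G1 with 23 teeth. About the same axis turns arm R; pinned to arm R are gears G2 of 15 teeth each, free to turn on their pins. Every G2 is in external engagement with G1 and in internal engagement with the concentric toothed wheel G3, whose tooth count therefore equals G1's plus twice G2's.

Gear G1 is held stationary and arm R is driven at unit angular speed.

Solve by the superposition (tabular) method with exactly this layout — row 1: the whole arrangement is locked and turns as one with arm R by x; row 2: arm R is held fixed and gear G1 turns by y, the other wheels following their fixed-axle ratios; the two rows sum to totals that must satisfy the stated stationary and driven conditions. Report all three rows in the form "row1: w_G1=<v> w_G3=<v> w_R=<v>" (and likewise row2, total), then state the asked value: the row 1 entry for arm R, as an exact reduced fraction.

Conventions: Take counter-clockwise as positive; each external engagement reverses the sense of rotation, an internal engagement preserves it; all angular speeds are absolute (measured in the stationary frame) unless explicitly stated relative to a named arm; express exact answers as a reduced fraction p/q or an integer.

row1: w_G1=1 w_G3=1 w_R=1
row2: w_G1=-1 w_G3=23/53 w_R=0
total: w_G1=0 w_G3=76/53 w_R=1
asked value: 1

topology: planetary set — G1 23T / G2 15T / G3 53T, arm = carrier (Willis)
superposition row 1 [locked train]: every member turns x
row 2: sun turns y, ring = −(23/53)·y, arm 0
boundary: total ω_sun = x + y = 0 and total ω_arm = x = 1  ⇒  y = -1, x = 1
row 2 ring = −(23/53)·(-1) = 23/53
totals (row 1 + row 2): sun 1 + (-1) = 0, ring 1 + 23/53 = 76/53, arm 1 + 0 = 1
asked cell (row1, arm) = 1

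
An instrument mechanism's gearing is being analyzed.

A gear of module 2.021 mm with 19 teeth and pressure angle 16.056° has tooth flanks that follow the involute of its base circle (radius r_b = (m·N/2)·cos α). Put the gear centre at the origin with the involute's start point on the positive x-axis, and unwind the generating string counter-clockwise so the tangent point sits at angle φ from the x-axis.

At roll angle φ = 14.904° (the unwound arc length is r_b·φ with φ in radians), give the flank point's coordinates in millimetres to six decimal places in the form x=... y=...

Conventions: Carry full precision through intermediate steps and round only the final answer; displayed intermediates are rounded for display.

x=19.064266 y=0.107520

topology: single-mesh involute geometry — m = 2.021, N = 19
pitch radius r_p = m·N/2 = 2.021·19/2 = 19.199500
base radius r_b = r_p·cos α = 19.199500·cos 16.056° = 18.450563
roll angle φ = 14.904° = 0.26012387 rad
x = r_b·(cos φ + φ·sin φ) = 19.064266
y = r_b·(sin φ − φ·cos φ) = 0.107520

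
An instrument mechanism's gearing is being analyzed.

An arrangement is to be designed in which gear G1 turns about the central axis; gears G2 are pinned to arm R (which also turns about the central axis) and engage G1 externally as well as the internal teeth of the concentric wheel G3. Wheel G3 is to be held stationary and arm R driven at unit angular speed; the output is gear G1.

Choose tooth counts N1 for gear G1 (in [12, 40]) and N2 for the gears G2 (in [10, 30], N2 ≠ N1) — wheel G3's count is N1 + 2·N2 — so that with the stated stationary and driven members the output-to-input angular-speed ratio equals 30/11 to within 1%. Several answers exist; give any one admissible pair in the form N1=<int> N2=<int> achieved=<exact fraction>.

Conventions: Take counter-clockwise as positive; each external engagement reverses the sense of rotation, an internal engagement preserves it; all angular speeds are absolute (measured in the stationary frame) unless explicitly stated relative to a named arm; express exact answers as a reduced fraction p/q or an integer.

N1=33 N2=12 achieved=30/11

design class (target 30/11): planetary set
Willis with ω_ring = 0: ω_sun/ω_arm = (N1+N3)/N1; set equal to 30/11  ⇒  N3/N1 = 30/11 − 1 = 19/11
N3 = N1 + 2·N2  ⇒  N2/N1 = (N3/N1 − 1)/2 = (19/11 − 1)/2 = 4/11
smallest multiple with N1 ≥ 12 and N2 ≥ 10: k = 3  ⇒  N1 = 3·11 = 33, N2 = 3·4 = 12 (N1 ≤ 40, N2 ≤ 30, N2 ≠ N1 ✓), N3 = 33 + 2·12 = 57
check: (N1+N3)/N1 with N1 = 33, N3 = 57 gives 30/11; |achieved − target| = 0 ≤ 3/110 ✓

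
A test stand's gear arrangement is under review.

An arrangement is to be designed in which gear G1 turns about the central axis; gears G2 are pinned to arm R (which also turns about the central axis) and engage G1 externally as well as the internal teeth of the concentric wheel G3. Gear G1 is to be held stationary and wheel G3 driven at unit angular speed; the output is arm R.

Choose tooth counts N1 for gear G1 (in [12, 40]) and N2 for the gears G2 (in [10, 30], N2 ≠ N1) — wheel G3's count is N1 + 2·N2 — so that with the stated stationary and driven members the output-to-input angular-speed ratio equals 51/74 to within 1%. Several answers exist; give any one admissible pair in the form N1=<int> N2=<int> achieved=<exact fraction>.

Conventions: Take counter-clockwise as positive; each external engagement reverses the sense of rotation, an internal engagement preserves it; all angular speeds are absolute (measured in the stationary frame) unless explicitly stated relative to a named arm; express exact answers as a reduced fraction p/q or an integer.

topology: planetary set — design target 51/74, arm = carrier (Willis)
Willis with ω_sun = 0: ω_arm/ω_ring = N3/(N1+N3); set equal to 51/74  ⇒  N3/N1 = (51/74)/(1 − 51/74) = 51/23
N3 = N1 + 2·N2  ⇒  N2/N1 = (N3/N1 − 1)/2 = (51/23 − 1)/2 = 14/23
smallest multiple with N1 ≥ 12 and N2 ≥ 10: k = 1  ⇒  N1 = 1·23 = 23, N2 = 1·14 = 14 (N1 ≤ 40, N2 ≤ 30, N2 ≠ N1 ✓), N3 = 23 + 2·14 = 51
check: N3/(N1+N3) with N1 = 23, N3 = 51 gives 51/74; |achieved − target| = 0 ≤ 51/7400 ✓

N1=23 N2=14 achieved=51/74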